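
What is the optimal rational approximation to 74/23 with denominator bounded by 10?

Expand x = 74/23 as a continued fraction with the Euclidean algorithm:
  74 = 3*23 + 5, so a_0 = 3.
  23 = 4*5 + 3, so a_1 = 4.
  5 = 1*3 + 2, so a_2 = 1.
  3 = 1*2 + 1, so a_3 = 1.
  2 = 2*1 + 0, so a_4 = 2.
so x = [3; 4, 1, 1, 2].
Convergents (p_i = a_i*p_{i-1} + p_{i-2}, q_i = a_i*q_{i-1} + q_{i-2} with p_{-2}=0, p_{-1}=1, q_{-2}=1, q_{-1}=0), until the denominator exceeds 10:
  i=0: a_0=3, p_0 = 3*1 + 0 = 3, q_0 = 3*0 + 1 = 1.
  i=1: a_1=4, p_1 = 4*3 + 1 = 13, q_1 = 4*1 + 0 = 4.
  i=2: a_2=1, p_2 = 1*13 + 3 = 16, q_2 = 1*4 + 1 = 5.
  i=3: a_3=1, p_3 = 1*16 + 13 = 29, q_3 = 1*5 + 4 = 9.
  i=4: a_4=2, p_4 = 2*29 + 16 = 74, q_4 = 2*9 + 5 = 23.
q_4 = 23 > 10, so the last convergent with denominator <= 10 is p_3/q_3 = 29/9.
The closest fraction with denominator <= 10 is either p_3/q_3 or the intermediate fraction (k*p_3 + p_2)/(k*q_3 + q_2) with the largest k >= 1 whose denominator stays <= 10; these approach x as k grows, and every other convergent or intermediate fraction in range is farther away.
Largest k: floor((10 - q_2)/q_3) = floor((10 - 5)/9) = 0.
Since k = 0, no intermediate fraction beyond p_3/q_3 has denominator <= 10, so the convergent 29/9 is the closest (its error is |74*9 - 29*23|/(23*9) = 1/207).

29/9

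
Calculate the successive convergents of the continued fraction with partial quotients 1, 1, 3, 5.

Using the convergent recurrence p_i = a_i*p_{i-1} + p_{i-2}, q_i = a_i*q_{i-1} + q_{i-2} with p_{-2}=0, p_{-1}=1, q_{-2}=1, q_{-1}=0:
  i=0: a_0=1, p_0 = 1*1 + 0 = 1, q_0 = 1*0 + 1 = 1.
  i=1: a_1=1, p_1 = 1*1 + 1 = 2, q_1 = 1*1 + 0 = 1.
  i=2: a_2=3, p_2 = 3*2 + 1 = 7, q_2 = 3*1 + 1 = 4.
  i=3: a_3=5, p_3 = 5*7 + 2 = 37, q_3 = 5*4 + 1 = 21.

1/1, 2/1, 7/4, 37/21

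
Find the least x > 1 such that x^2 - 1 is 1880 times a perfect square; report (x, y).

(x, y) = (1691, 39)

First expand sqrt(1880) as a continued fraction. With x_i = (sqrt(1880) + m_i)/d_i and (m_0, d_0) = (0, 1): a_0 = floor(sqrt(1880)) = 43, since 43^2 = 1849 <= 1880 < 1936 = 44^2.
Iterate m_{i+1} = d_i*a_i - m_i, d_{i+1} = (1880 - m_{i+1}^2)/d_i, a_{i+1} = floor((a_0 + m_{i+1})/d_{i+1}):
  m_1 = 1*43 - 0 = 43, d_1 = (1880 - 43^2)/1 = 31/1 = 31, a_1 = floor((43 + 43)/31) = 2.
  m_2 = 31*2 - 43 = 19, d_2 = (1880 - 19^2)/31 = 1519/31 = 49, a_2 = floor((43 + 19)/49) = 1.
  m_3 = 49*1 - 19 = 30, d_3 = (1880 - 30^2)/49 = 980/49 = 20, a_3 = floor((43 + 30)/20) = 3.
  m_4 = 20*3 - 30 = 30, d_4 = (1880 - 30^2)/20 = 980/20 = 49, a_4 = floor((43 + 30)/49) = 1.
  m_5 = 49*1 - 30 = 19, d_5 = (1880 - 19^2)/49 = 1519/49 = 31, a_5 = floor((43 + 19)/31) = 2.
  m_6 = 31*2 - 19 = 43, d_6 = (1880 - 43^2)/31 = 31/31 = 1, a_6 = floor((43 + 43)/1) = 86.
  m_7 = 1*86 - 43 = 43, d_7 = (1880 - 43^2)/1 = 31/1 = 31: (m_7, d_7) = (m_1, d_1) = (43, 31), so from here the quotients repeat a_1, ..., a_6; the period length is 6.
So sqrt(1880) = [43; (2, 1, 3, 1, 2, 86)] with period length k = 6.
k is even, so the fundamental solution of x^2 - 1880y^2 = 1 is (p_{k-1}, q_{k-1}) = (p_5, q_5); compute convergents through index 5.
Convergents (p_i = a_i*p_{i-1} + p_{i-2}, q_i = a_i*q_{i-1} + q_{i-2} with p_{-2}=0, p_{-1}=1, q_{-2}=1, q_{-1}=0):
  i=0: a_0=43, p_0 = 43*1 + 0 = 43, q_0 = 43*0 + 1 = 1.
  i=1: a_1=2, p_1 = 2*43 + 1 = 87, q_1 = 2*1 + 0 = 2.
  i=2: a_2=1, p_2 = 1*87 + 43 = 130, q_2 = 1*2 + 1 = 3.
  i=3: a_3=3, p_3 = 3*130 + 87 = 477, q_3 = 3*3 + 2 = 11.
  i=4: a_4=1, p_4 = 1*477 + 130 = 607, q_4 = 1*11 + 3 = 14.
  i=5: a_5=2, p_5 = 2*607 + 477 = 1691, q_5 = 2*14 + 11 = 39.
Check: 1691^2 - 1880*39^2 = 2859481 - 2859480 = 1, so (x, y) = (1691, 39) solves the equation, and by the theorem it is the least positive solution.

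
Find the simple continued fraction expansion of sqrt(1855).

[43; (14, 2, 1, 8, 1, 8, 1, 2, 14, 86)]

Write x_i = (sqrt(1855) + m_i)/d_i with (m_0, d_0) = (0, 1). a_0 = floor(sqrt(1855)) = 43, since 43^2 = 1849 <= 1855 < 1936 = 44^2.
Iterate m_{i+1} = d_i*a_i - m_i, d_{i+1} = (1855 - m_{i+1}^2)/d_i, a_{i+1} = floor((a_0 + m_{i+1})/d_{i+1}):
  m_1 = 1*43 - 0 = 43, d_1 = (1855 - 43^2)/1 = 6/1 = 6, a_1 = floor((43 + 43)/6) = 14.
  m_2 = 6*14 - 43 = 41, d_2 = (1855 - 41^2)/6 = 174/6 = 29, a_2 = floor((43 + 41)/29) = 2.
  m_3 = 29*2 - 41 = 17, d_3 = (1855 - 17^2)/29 = 1566/29 = 54, a_3 = floor((43 + 17)/54) = 1.
  m_4 = 54*1 - 17 = 37, d_4 = (1855 - 37^2)/54 = 486/54 = 9, a_4 = floor((43 + 37)/9) = 8.
  m_5 = 9*8 - 37 = 35, d_5 = (1855 - 35^2)/9 = 630/9 = 70, a_5 = floor((43 + 35)/70) = 1.
  m_6 = 70*1 - 35 = 35, d_6 = (1855 - 35^2)/70 = 630/70 = 9, a_6 = floor((43 + 35)/9) = 8.
  m_7 = 9*8 - 35 = 37, d_7 = (1855 - 37^2)/9 = 486/9 = 54, a_7 = floor((43 + 37)/54) = 1.
  m_8 = 54*1 - 37 = 17, d_8 = (1855 - 17^2)/54 = 1566/54 = 29, a_8 = floor((43 + 17)/29) = 2.
  m_9 = 29*2 - 17 = 41, d_9 = (1855 - 41^2)/29 = 174/29 = 6, a_9 = floor((43 + 41)/6) = 14.
  m_10 = 6*14 - 41 = 43, d_10 = (1855 - 43^2)/6 = 6/6 = 1, a_10 = floor((43 + 43)/1) = 86.
  m_11 = 1*86 - 43 = 43, d_11 = (1855 - 43^2)/1 = 6/1 = 6: (m_11, d_11) = (m_1, d_1) = (43, 6), so from here the quotients repeat a_1, ..., a_10; the period length is 10.
Hence the expansion of sqrt(1855) is a_0 = 43 followed by the repeating block 14, 2, 1, 8, 1, 8, 1, 2, 14, 86 (period 10).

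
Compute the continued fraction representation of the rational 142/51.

[2; 1, 3, 1, 1, 1, 3]

Run the Euclidean algorithm on 142 and 51; the successive quotients are the partial quotients a_0, a_1, ... (each step inverts the fractional part left over by the previous one):
  142 = 2*51 + 40, so a_0 = 2.
  51 = 1*40 + 11, so a_1 = 1.
  40 = 3*11 + 7, so a_2 = 3.
  11 = 1*7 + 4, so a_3 = 1.
  7 = 1*4 + 3, so a_4 = 1.
  4 = 1*3 + 1, so a_5 = 1.
  3 = 3*1 + 0, so a_6 = 3.
The remainder reaches 0 after 7 divisions, so the expansion has 7 partial quotients, read off in order.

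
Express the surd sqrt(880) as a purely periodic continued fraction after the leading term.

[29; (1, 1, 1, 58)]

Write x_i = (sqrt(880) + m_i)/d_i with (m_0, d_0) = (0, 1). a_0 = floor(sqrt(880)) = 29, since 29^2 = 841 <= 880 < 900 = 30^2.
Iterate m_{i+1} = d_i*a_i - m_i, d_{i+1} = (880 - m_{i+1}^2)/d_i, a_{i+1} = floor((a_0 + m_{i+1})/d_{i+1}):
  m_1 = 1*29 - 0 = 29, d_1 = (880 - 29^2)/1 = 39/1 = 39, a_1 = floor((29 + 29)/39) = 1.
  m_2 = 39*1 - 29 = 10, d_2 = (880 - 10^2)/39 = 780/39 = 20, a_2 = floor((29 + 10)/20) = 1.
  m_3 = 20*1 - 10 = 10, d_3 = (880 - 10^2)/20 = 780/20 = 39, a_3 = floor((29 + 10)/39) = 1.
  m_4 = 39*1 - 10 = 29, d_4 = (880 - 29^2)/39 = 39/39 = 1, a_4 = floor((29 + 29)/1) = 58.
  m_5 = 1*58 - 29 = 29, d_5 = (880 - 29^2)/1 = 39/1 = 39: (m_5, d_5) = (m_1, d_1) = (29, 39), so from here the quotients repeat a_1, ..., a_4; the period length is 4.
Hence the expansion of sqrt(880) is a_0 = 29 followed by the repeating block 1, 1, 1, 58 (period 4).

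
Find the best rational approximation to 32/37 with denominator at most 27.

19/22

Expand x = 32/37 as a continued fraction with the Euclidean algorithm:
  32 = 0*37 + 32, so a_0 = 0.
  37 = 1*32 + 5, so a_1 = 1.
  32 = 6*5 + 2, so a_2 = 6.
  5 = 2*2 + 1, so a_3 = 2.
  2 = 2*1 + 0, so a_4 = 2.
so x = [0; 1, 6, 2, 2].
Convergents (p_i = a_i*p_{i-1} + p_{i-2}, q_i = a_i*q_{i-1} + q_{i-2} with p_{-2}=0, p_{-1}=1, q_{-2}=1, q_{-1}=0), until the denominator exceeds 27:
  i=0: a_0=0, p_0 = 0*1 + 0 = 0, q_0 = 0*0 + 1 = 1.
  i=1: a_1=1, p_1 = 1*0 + 1 = 1, q_1 = 1*1 + 0 = 1.
  i=2: a_2=6, p_2 = 6*1 + 0 = 6, q_2 = 6*1 + 1 = 7.
  i=3: a_3=2, p_3 = 2*6 + 1 = 13, q_3 = 2*7 + 1 = 15.
  i=4: a_4=2, p_4 = 2*13 + 6 = 32, q_4 = 2*15 + 7 = 37.
q_4 = 37 > 27, so the last convergent with denominator <= 27 is p_3/q_3 = 13/15.
The closest fraction with denominator <= 27 is either p_3/q_3 or the intermediate fraction (k*p_3 + p_2)/(k*q_3 + q_2) with the largest k >= 1 whose denominator stays <= 27; these approach x as k grows, and every other convergent or intermediate fraction in range is farther away.
Largest k: floor((27 - q_2)/q_3) = floor((27 - 7)/15) = 1.
That gives (1*13 + 6)/(1*15 + 7) = 19/22.
Compare the errors: |x - 13/15| = |32*15 - 13*37|/(37*15) = 1/555, and |x - 19/22| = |32*22 - 19*37|/(37*22) = 1/814.
Cross-multiplying, 1*555 = 555 < 814 = 1*814, so 1/814 is smaller: the intermediate fraction 19/22 is closer to x than 13/15.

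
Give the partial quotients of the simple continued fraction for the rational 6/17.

Run the Euclidean algorithm on 6 and 17; the successive quotients are the partial quotients a_0, a_1, ... (each step inverts the fractional part left over by the previous one):
  6 = 0*17 + 6, so a_0 = 0.
  17 = 2*6 + 5, so a_1 = 2.
  6 = 1*5 + 1, so a_2 = 1.
  5 = 5*1 + 0, so a_3 = 5.
The remainder reaches 0 after 4 divisions, so the expansion has 4 partial quotients, read off in order.

[0; 2, 1, 5]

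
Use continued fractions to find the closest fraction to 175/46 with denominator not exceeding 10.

19/5

Expand x = 175/46 as a continued fraction with the Euclidean algorithm:
  175 = 3*46 + 37, so a_0 = 3.
  46 = 1*37 + 9, so a_1 = 1.
  37 = 4*9 + 1, so a_2 = 4.
  9 = 9*1 + 0, so a_3 = 9.
so x = [3; 1, 4, 9].
Convergents (p_i = a_i*p_{i-1} + p_{i-2}, q_i = a_i*q_{i-1} + q_{i-2} with p_{-2}=0, p_{-1}=1, q_{-2}=1, q_{-1}=0), until the denominator exceeds 10:
  i=0: a_0=3, p_0 = 3*1 + 0 = 3, q_0 = 3*0 + 1 = 1.
  i=1: a_1=1, p_1 = 1*3 + 1 = 4, q_1 = 1*1 + 0 = 1.
  i=2: a_2=4, p_2 = 4*4 + 3 = 19, q_2 = 4*1 + 1 = 5.
  i=3: a_3=9, p_3 = 9*19 + 4 = 175, q_3 = 9*5 + 1 = 46.
q_3 = 46 > 10, so the last convergent with denominator <= 10 is p_2/q_2 = 19/5.
The closest fraction with denominator <= 10 is either p_2/q_2 or the intermediate fraction (k*p_2 + p_1)/(k*q_2 + q_1) with the largest k >= 1 whose denominator stays <= 10; these approach x as k grows, and every other convergent or intermediate fraction in range is farther away.
Largest k: floor((10 - q_1)/q_2) = floor((10 - 1)/5) = 1.
That gives (1*19 + 4)/(1*5 + 1) = 23/6.
Compare the errors: |x - 19/5| = |175*5 - 19*46|/(46*5) = 1/230, and |x - 23/6| = |175*6 - 23*46|/(46*6) = 8/276.
Cross-multiplying, 1*276 = 276 < 1840 = 8*230, so 1/230 is smaller: the convergent 19/5 is closer to x than 23/6.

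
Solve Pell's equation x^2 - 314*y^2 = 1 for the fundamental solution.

(x, y) = (392499, 22150)

First expand sqrt(314) as a continued fraction. With x_i = (sqrt(314) + m_i)/d_i and (m_0, d_0) = (0, 1): a_0 = floor(sqrt(314)) = 17, since 17^2 = 289 <= 314 < 324 = 18^2.
Iterate m_{i+1} = d_i*a_i - m_i, d_{i+1} = (314 - m_{i+1}^2)/d_i, a_{i+1} = floor((a_0 + m_{i+1})/d_{i+1}):
  m_1 = 1*17 - 0 = 17, d_1 = (314 - 17^2)/1 = 25/1 = 25, a_1 = floor((17 + 17)/25) = 1.
  m_2 = 25*1 - 17 = 8, d_2 = (314 - 8^2)/25 = 250/25 = 10, a_2 = floor((17 + 8)/10) = 2.
  m_3 = 10*2 - 8 = 12, d_3 = (314 - 12^2)/10 = 170/10 = 17, a_3 = floor((17 + 12)/17) = 1.
  m_4 = 17*1 - 12 = 5, d_4 = (314 - 5^2)/17 = 289/17 = 17, a_4 = floor((17 + 5)/17) = 1.
  m_5 = 17*1 - 5 = 12, d_5 = (314 - 12^2)/17 = 170/17 = 10, a_5 = floor((17 + 12)/10) = 2.
  m_6 = 10*2 - 12 = 8, d_6 = (314 - 8^2)/10 = 250/10 = 25, a_6 = floor((17 + 8)/25) = 1.
  m_7 = 25*1 - 8 = 17, d_7 = (314 - 17^2)/25 = 25/25 = 1, a_7 = floor((17 + 17)/1) = 34.
  m_8 = 1*34 - 17 = 17, d_8 = (314 - 17^2)/1 = 25/1 = 25: (m_8, d_8) = (m_1, d_1) = (17, 25), so from here the quotients repeat a_1, ..., a_7; the period length is 7.
So sqrt(314) = [17; (1, 2, 1, 1, 2, 1, 34)] with period length k = 7.
k is odd, so (p_{k-1}, q_{k-1}) only solves x^2 - 314y^2 = -1 and the fundamental solution of x^2 - 314y^2 = 1 is (p_{2k-1}, q_{2k-1}) = (p_13, q_13); compute convergents through index 13, running through the period twice.
Convergents (p_i = a_i*p_{i-1} + p_{i-2}, q_i = a_i*q_{i-1} + q_{i-2} with p_{-2}=0, p_{-1}=1, q_{-2}=1, q_{-1}=0):
  i=0: a_0=17, p_0 = 17*1 + 0 = 17, q_0 = 17*0 + 1 = 1.
  i=1: a_1=1, p_1 = 1*17 + 1 = 18, q_1 = 1*1 + 0 = 1.
  i=2: a_2=2, p_2 = 2*18 + 17 = 53, q_2 = 2*1 + 1 = 3.
  i=3: a_3=1, p_3 = 1*53 + 18 = 71, q_3 = 1*3 + 1 = 4.
  i=4: a_4=1, p_4 = 1*71 + 53 = 124, q_4 = 1*4 + 3 = 7.
  i=5: a_5=2, p_5 = 2*124 + 71 = 319, q_5 = 2*7 + 4 = 18.
  i=6: a_6=1, p_6 = 1*319 + 124 = 443, q_6 = 1*18 + 7 = 25.
  i=7: a_7=34, p_7 = 34*443 + 319 = 15381, q_7 = 34*25 + 18 = 868.
  i=8: a_8=1, p_8 = 1*15381 + 443 = 15824, q_8 = 1*868 + 25 = 893.
  i=9: a_9=2, p_9 = 2*15824 + 15381 = 47029, q_9 = 2*893 + 868 = 2654.
  i=10: a_10=1, p_10 = 1*47029 + 15824 = 62853, q_10 = 1*2654 + 893 = 3547.
  i=11: a_11=1, p_11 = 1*62853 + 47029 = 109882, q_11 = 1*3547 + 2654 = 6201.
  i=12: a_12=2, p_12 = 2*109882 + 62853 = 282617, q_12 = 2*6201 + 3547 = 15949.
  i=13: a_13=1, p_13 = 1*282617 + 109882 = 392499, q_13 = 1*15949 + 6201 = 22150.
Indeed p_6^2 - 314*q_6^2 = 196249 - 196250 = -1, not +1.
Check: 392499^2 - 314*22150^2 = 154055465001 - 154055465000 = 1, so (x, y) = (392499, 22150) solves the equation, and by the theorem it is the least positive solution.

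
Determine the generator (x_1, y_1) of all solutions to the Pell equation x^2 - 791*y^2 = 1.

(x, y) = (225, 8)

First expand sqrt(791) as a continued fraction. With x_i = (sqrt(791) + m_i)/d_i and (m_0, d_0) = (0, 1): a_0 = floor(sqrt(791)) = 28, since 28^2 = 784 <= 791 < 841 = 29^2.
Iterate m_{i+1} = d_i*a_i - m_i, d_{i+1} = (791 - m_{i+1}^2)/d_i, a_{i+1} = floor((a_0 + m_{i+1})/d_{i+1}):
  m_1 = 1*28 - 0 = 28, d_1 = (791 - 28^2)/1 = 7/1 = 7, a_1 = floor((28 + 28)/7) = 8.
  m_2 = 7*8 - 28 = 28, d_2 = (791 - 28^2)/7 = 7/7 = 1, a_2 = floor((28 + 28)/1) = 56.
  m_3 = 1*56 - 28 = 28, d_3 = (791 - 28^2)/1 = 7/1 = 7: (m_3, d_3) = (m_1, d_1) = (28, 7), so from here the quotients repeat a_1, a_2; the period length is 2.
So sqrt(791) = [28; (8, 56)] with period length k = 2.
k is even, so the fundamental solution of x^2 - 791y^2 = 1 is (p_{k-1}, q_{k-1}) = (p_1, q_1); compute convergents through index 1.
Convergents (p_i = a_i*p_{i-1} + p_{i-2}, q_i = a_i*q_{i-1} + q_{i-2} with p_{-2}=0, p_{-1}=1, q_{-2}=1, q_{-1}=0):
  i=0: a_0=28, p_0 = 28*1 + 0 = 28, q_0 = 28*0 + 1 = 1.
  i=1: a_1=8, p_1 = 8*28 + 1 = 225, q_1 = 8*1 + 0 = 8.
Check: 225^2 - 791*8^2 = 50625 - 50624 = 1, so (x, y) = (225, 8) solves the equation, and by the theorem it is the least positive solution.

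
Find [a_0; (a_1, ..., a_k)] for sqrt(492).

Write x_i = (sqrt(492) + m_i)/d_i with (m_0, d_0) = (0, 1). a_0 = floor(sqrt(492)) = 22, since 22^2 = 484 <= 492 < 529 = 23^2.
Iterate m_{i+1} = d_i*a_i - m_i, d_{i+1} = (492 - m_{i+1}^2)/d_i, a_{i+1} = floor((a_0 + m_{i+1})/d_{i+1}):
  m_1 = 1*22 - 0 = 22, d_1 = (492 - 22^2)/1 = 8/1 = 8, a_1 = floor((22 + 22)/8) = 5.
  m_2 = 8*5 - 22 = 18, d_2 = (492 - 18^2)/8 = 168/8 = 21, a_2 = floor((22 + 18)/21) = 1.
  m_3 = 21*1 - 18 = 3, d_3 = (492 - 3^2)/21 = 483/21 = 23, a_3 = floor((22 + 3)/23) = 1.
  m_4 = 23*1 - 3 = 20, d_4 = (492 - 20^2)/23 = 92/23 = 4, a_4 = floor((22 + 20)/4) = 10.
  m_5 = 4*10 - 20 = 20, d_5 = (492 - 20^2)/4 = 92/4 = 23, a_5 = floor((22 + 20)/23) = 1.
  m_6 = 23*1 - 20 = 3, d_6 = (492 - 3^2)/23 = 483/23 = 21, a_6 = floor((22 + 3)/21) = 1.
  m_7 = 21*1 - 3 = 18, d_7 = (492 - 18^2)/21 = 168/21 = 8, a_7 = floor((22 + 18)/8) = 5.
  m_8 = 8*5 - 18 = 22, d_8 = (492 - 22^2)/8 = 8/8 = 1, a_8 = floor((22 + 22)/1) = 44.
  m_9 = 1*44 - 22 = 22, d_9 = (492 - 22^2)/1 = 8/1 = 8: (m_9, d_9) = (m_1, d_1) = (22, 8), so from here the quotients repeat a_1, ..., a_8; the period length is 8.
Hence the expansion of sqrt(492) is a_0 = 22 followed by the repeating block 5, 1, 1, 10, 1, 1, 5, 44 (period 8).

[22; (5, 1, 1, 10, 1, 1, 5, 44)]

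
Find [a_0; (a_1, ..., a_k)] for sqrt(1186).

Write x_i = (sqrt(1186) + m_i)/d_i with (m_0, d_0) = (0, 1). a_0 = floor(sqrt(1186)) = 34, since 34^2 = 1156 <= 1186 < 1225 = 35^2.
Iterate m_{i+1} = d_i*a_i - m_i, d_{i+1} = (1186 - m_{i+1}^2)/d_i, a_{i+1} = floor((a_0 + m_{i+1})/d_{i+1}):
  m_1 = 1*34 - 0 = 34, d_1 = (1186 - 34^2)/1 = 30/1 = 30, a_1 = floor((34 + 34)/30) = 2.
  m_2 = 30*2 - 34 = 26, d_2 = (1186 - 26^2)/30 = 510/30 = 17, a_2 = floor((34 + 26)/17) = 3.
  m_3 = 17*3 - 26 = 25, d_3 = (1186 - 25^2)/17 = 561/17 = 33, a_3 = floor((34 + 25)/33) = 1.
  m_4 = 33*1 - 25 = 8, d_4 = (1186 - 8^2)/33 = 1122/33 = 34, a_4 = floor((34 + 8)/34) = 1.
  m_5 = 34*1 - 8 = 26, d_5 = (1186 - 26^2)/34 = 510/34 = 15, a_5 = floor((34 + 26)/15) = 4.
  m_6 = 15*4 - 26 = 34, d_6 = (1186 - 34^2)/15 = 30/15 = 2, a_6 = floor((34 + 34)/2) = 34.
  m_7 = 2*34 - 34 = 34, d_7 = (1186 - 34^2)/2 = 30/2 = 15, a_7 = floor((34 + 34)/15) = 4.
  m_8 = 15*4 - 34 = 26, d_8 = (1186 - 26^2)/15 = 510/15 = 34, a_8 = floor((34 + 26)/34) = 1.
  m_9 = 34*1 - 26 = 8, d_9 = (1186 - 8^2)/34 = 1122/34 = 33, a_9 = floor((34 + 8)/33) = 1.
  m_10 = 33*1 - 8 = 25, d_10 = (1186 - 25^2)/33 = 561/33 = 17, a_10 = floor((34 + 25)/17) = 3.
  m_11 = 17*3 - 25 = 26, d_11 = (1186 - 26^2)/17 = 510/17 = 30, a_11 = floor((34 + 26)/30) = 2.
  m_12 = 30*2 - 26 = 34, d_12 = (1186 - 34^2)/30 = 30/30 = 1, a_12 = floor((34 + 34)/1) = 68.
  m_13 = 1*68 - 34 = 34, d_13 = (1186 - 34^2)/1 = 30/1 = 30: (m_13, d_13) = (m_1, d_1) = (34, 30), so from here the quotients repeat a_1, ..., a_12; the period length is 12.
Hence the expansion of sqrt(1186) is a_0 = 34 followed by the repeating block 2, 3, 1, 1, 4, 34, 4, 1, 1, 3, 2, 68 (period 12).

[34; (2, 3, 1, 1, 4, 34, 4, 1, 1, 3, 2, 68)]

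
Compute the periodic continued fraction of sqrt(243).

[15; (1, 1, 2, 3, 15, 3, 2, 1, 1, 30)]

Write x_i = (sqrt(243) + m_i)/d_i with (m_0, d_0) = (0, 1). a_0 = floor(sqrt(243)) = 15, since 15^2 = 225 <= 243 < 256 = 16^2.
Iterate m_{i+1} = d_i*a_i - m_i, d_{i+1} = (243 - m_{i+1}^2)/d_i, a_{i+1} = floor((a_0 + m_{i+1})/d_{i+1}):
  m_1 = 1*15 - 0 = 15, d_1 = (243 - 15^2)/1 = 18/1 = 18, a_1 = floor((15 + 15)/18) = 1.
  m_2 = 18*1 - 15 = 3, d_2 = (243 - 3^2)/18 = 234/18 = 13, a_2 = floor((15 + 3)/13) = 1.
  m_3 = 13*1 - 3 = 10, d_3 = (243 - 10^2)/13 = 143/13 = 11, a_3 = floor((15 + 10)/11) = 2.
  m_4 = 11*2 - 10 = 12, d_4 = (243 - 12^2)/11 = 99/11 = 9, a_4 = floor((15 + 12)/9) = 3.
  m_5 = 9*3 - 12 = 15, d_5 = (243 - 15^2)/9 = 18/9 = 2, a_5 = floor((15 + 15)/2) = 15.
  m_6 = 2*15 - 15 = 15, d_6 = (243 - 15^2)/2 = 18/2 = 9, a_6 = floor((15 + 15)/9) = 3.
  m_7 = 9*3 - 15 = 12, d_7 = (243 - 12^2)/9 = 99/9 = 11, a_7 = floor((15 + 12)/11) = 2.
  m_8 = 11*2 - 12 = 10, d_8 = (243 - 10^2)/11 = 143/11 = 13, a_8 = floor((15 + 10)/13) = 1.
  m_9 = 13*1 - 10 = 3, d_9 = (243 - 3^2)/13 = 234/13 = 18, a_9 = floor((15 + 3)/18) = 1.
  m_10 = 18*1 - 3 = 15, d_10 = (243 - 15^2)/18 = 18/18 = 1, a_10 = floor((15 + 15)/1) = 30.
  m_11 = 1*30 - 15 = 15, d_11 = (243 - 15^2)/1 = 18/1 = 18: (m_11, d_11) = (m_1, d_1) = (15, 18), so from here the quotients repeat a_1, ..., a_10; the period length is 10.
Hence the expansion of sqrt(243) is a_0 = 15 followed by the repeating block 1, 1, 2, 3, 15, 3, 2, 1, 1, 30 (period 10).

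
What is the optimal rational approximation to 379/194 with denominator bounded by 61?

Expand x = 379/194 as a continued fraction with the Euclidean algorithm:
  379 = 1*194 + 185, so a_0 = 1.
  194 = 1*185 + 9, so a_1 = 1.
  185 = 20*9 + 5, so a_2 = 20.
  9 = 1*5 + 4, so a_3 = 1.
  5 = 1*4 + 1, so a_4 = 1.
  4 = 4*1 + 0, so a_5 = 4.
so x = [1; 1, 20, 1, 1, 4].
Convergents (p_i = a_i*p_{i-1} + p_{i-2}, q_i = a_i*q_{i-1} + q_{i-2} with p_{-2}=0, p_{-1}=1, q_{-2}=1, q_{-1}=0), until the denominator exceeds 61:
  i=0: a_0=1, p_0 = 1*1 + 0 = 1, q_0 = 1*0 + 1 = 1.
  i=1: a_1=1, p_1 = 1*1 + 1 = 2, q_1 = 1*1 + 0 = 1.
  i=2: a_2=20, p_2 = 20*2 + 1 = 41, q_2 = 20*1 + 1 = 21.
  i=3: a_3=1, p_3 = 1*41 + 2 = 43, q_3 = 1*21 + 1 = 22.
  i=4: a_4=1, p_4 = 1*43 + 41 = 84, q_4 = 1*22 + 21 = 43.
  i=5: a_5=4, p_5 = 4*84 + 43 = 379, q_5 = 4*43 + 22 = 194.
q_5 = 194 > 61, so the last convergent with denominator <= 61 is p_4/q_4 = 84/43.
The closest fraction with denominator <= 61 is either p_4/q_4 or the intermediate fraction (k*p_4 + p_3)/(k*q_4 + q_3) with the largest k >= 1 whose denominator stays <= 61; these approach x as k grows, and every other convergent or intermediate fraction in range is farther away.
Largest k: floor((61 - q_3)/q_4) = floor((61 - 22)/43) = 0.
Since k = 0, no intermediate fraction beyond p_4/q_4 has denominator <= 61, so the convergent 84/43 is the closest (its error is |379*43 - 84*194|/(194*43) = 1/8342).

84/43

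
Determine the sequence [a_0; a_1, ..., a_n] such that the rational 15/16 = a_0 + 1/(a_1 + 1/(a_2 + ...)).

[0; 1, 15]

Run the Euclidean algorithm on 15 and 16; the successive quotients are the partial quotients a_0, a_1, ... (each step inverts the fractional part left over by the previous one):
  15 = 0*16 + 15, so a_0 = 0.
  16 = 1*15 + 1, so a_1 = 1.
  15 = 15*1 + 0, so a_2 = 15.
The remainder reaches 0 after 3 divisions, so the expansion has 3 partial quotients, read off in order.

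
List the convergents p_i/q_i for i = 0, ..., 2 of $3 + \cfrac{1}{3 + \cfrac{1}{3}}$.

3/1, 10/3, 33/10

Using the convergent recurrence p_i = a_i*p_{i-1} + p_{i-2}, q_i = a_i*q_{i-1} + q_{i-2} with p_{-2}=0, p_{-1}=1, q_{-2}=1, q_{-1}=0:
  i=0: a_0=3, p_0 = 3*1 + 0 = 3, q_0 = 3*0 + 1 = 1.
  i=1: a_1=3, p_1 = 3*3 + 1 = 10, q_1 = 3*1 + 0 = 3.
  i=2: a_2=3, p_2 = 3*10 + 3 = 33, q_2 = 3*3 + 1 = 10.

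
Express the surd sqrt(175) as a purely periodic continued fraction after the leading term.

[13; (4, 2, 1, 2, 4, 26)]

Write x_i = (sqrt(175) + m_i)/d_i with (m_0, d_0) = (0, 1). a_0 = floor(sqrt(175)) = 13, since 13^2 = 169 <= 175 < 196 = 14^2.
Iterate m_{i+1} = d_i*a_i - m_i, d_{i+1} = (175 - m_{i+1}^2)/d_i, a_{i+1} = floor((a_0 + m_{i+1})/d_{i+1}):
  m_1 = 1*13 - 0 = 13, d_1 = (175 - 13^2)/1 = 6/1 = 6, a_1 = floor((13 + 13)/6) = 4.
  m_2 = 6*4 - 13 = 11, d_2 = (175 - 11^2)/6 = 54/6 = 9, a_2 = floor((13 + 11)/9) = 2.
  m_3 = 9*2 - 11 = 7, d_3 = (175 - 7^2)/9 = 126/9 = 14, a_3 = floor((13 + 7)/14) = 1.
  m_4 = 14*1 - 7 = 7, d_4 = (175 - 7^2)/14 = 126/14 = 9, a_4 = floor((13 + 7)/9) = 2.
  m_5 = 9*2 - 7 = 11, d_5 = (175 - 11^2)/9 = 54/9 = 6, a_5 = floor((13 + 11)/6) = 4.
  m_6 = 6*4 - 11 = 13, d_6 = (175 - 13^2)/6 = 6/6 = 1, a_6 = floor((13 + 13)/1) = 26.
  m_7 = 1*26 - 13 = 13, d_7 = (175 - 13^2)/1 = 6/1 = 6: (m_7, d_7) = (m_1, d_1) = (13, 6), so from here the quotients repeat a_1, ..., a_6; the period length is 6.
Hence the expansion of sqrt(175) is a_0 = 13 followed by the repeating block 4, 2, 1, 2, 4, 26 (period 6).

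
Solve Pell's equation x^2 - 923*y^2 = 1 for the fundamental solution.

First expand sqrt(923) as a continued fraction. With x_i = (sqrt(923) + m_i)/d_i and (m_0, d_0) = (0, 1): a_0 = floor(sqrt(923)) = 30, since 30^2 = 900 <= 923 < 961 = 31^2.
Iterate m_{i+1} = d_i*a_i - m_i, d_{i+1} = (923 - m_{i+1}^2)/d_i, a_{i+1} = floor((a_0 + m_{i+1})/d_{i+1}):
  m_1 = 1*30 - 0 = 30, d_1 = (923 - 30^2)/1 = 23/1 = 23, a_1 = floor((30 + 30)/23) = 2.
  m_2 = 23*2 - 30 = 16, d_2 = (923 - 16^2)/23 = 667/23 = 29, a_2 = floor((30 + 16)/29) = 1.
  m_3 = 29*1 - 16 = 13, d_3 = (923 - 13^2)/29 = 754/29 = 26, a_3 = floor((30 + 13)/26) = 1.
  m_4 = 26*1 - 13 = 13, d_4 = (923 - 13^2)/26 = 754/26 = 29, a_4 = floor((30 + 13)/29) = 1.
  m_5 = 29*1 - 13 = 16, d_5 = (923 - 16^2)/29 = 667/29 = 23, a_5 = floor((30 + 16)/23) = 2.
  m_6 = 23*2 - 16 = 30, d_6 = (923 - 30^2)/23 = 23/23 = 1, a_6 = floor((30 + 30)/1) = 60.
  m_7 = 1*60 - 30 = 30, d_7 = (923 - 30^2)/1 = 23/1 = 23: (m_7, d_7) = (m_1, d_1) = (30, 23), so from here the quotients repeat a_1, ..., a_6; the period length is 6.
So sqrt(923) = [30; (2, 1, 1, 1, 2, 60)] with period length k = 6.
k is even, so the fundamental solution of x^2 - 923y^2 = 1 is (p_{k-1}, q_{k-1}) = (p_5, q_5); compute convergents through index 5.
Convergents (p_i = a_i*p_{i-1} + p_{i-2}, q_i = a_i*q_{i-1} + q_{i-2} with p_{-2}=0, p_{-1}=1, q_{-2}=1, q_{-1}=0):
  i=0: a_0=30, p_0 = 30*1 + 0 = 30, q_0 = 30*0 + 1 = 1.
  i=1: a_1=2, p_1 = 2*30 + 1 = 61, q_1 = 2*1 + 0 = 2.
  i=2: a_2=1, p_2 = 1*61 + 30 = 91, q_2 = 1*2 + 1 = 3.
  i=3: a_3=1, p_3 = 1*91 + 61 = 152, q_3 = 1*3 + 2 = 5.
  i=4: a_4=1, p_4 = 1*152 + 91 = 243, q_4 = 1*5 + 3 = 8.
  i=5: a_5=2, p_5 = 2*243 + 152 = 638, q_5 = 2*8 + 5 = 21.
Check: 638^2 - 923*21^2 = 407044 - 407043 = 1, so (x, y) = (638, 21) solves the equation, and by the theorem it is the least positive solution.

(x, y) = (638, 21)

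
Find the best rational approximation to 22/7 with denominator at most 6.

Expand x = 22/7 as a continued fraction with the Euclidean algorithm:
  22 = 3*7 + 1, so a_0 = 3.
  7 = 7*1 + 0, so a_1 = 7.
so x = [3; 7].
Convergents (p_i = a_i*p_{i-1} + p_{i-2}, q_i = a_i*q_{i-1} + q_{i-2} with p_{-2}=0, p_{-1}=1, q_{-2}=1, q_{-1}=0), until the denominator exceeds 6:
  i=0: a_0=3, p_0 = 3*1 + 0 = 3, q_0 = 3*0 + 1 = 1.
  i=1: a_1=7, p_1 = 7*3 + 1 = 22, q_1 = 7*1 + 0 = 7.
q_1 = 7 > 6, so the last convergent with denominator <= 6 is p_0/q_0 = 3/1.
The closest fraction with denominator <= 6 is either p_0/q_0 or the intermediate fraction (k*p_0 + p_{-1})/(k*q_0 + q_{-1}) with the largest k >= 1 whose denominator stays <= 6; these approach x as k grows, and every other convergent or intermediate fraction in range is farther away.
Largest k: floor((6 - q_{-1})/q_0) = floor((6 - 0)/1) = 6 (using the seeds p_{-1} = 1, q_{-1} = 0).
That gives (6*3 + 1)/(6*1 + 0) = 19/6.
Compare the errors: |x - 3/1| = |22*1 - 3*7|/(7*1) = 1/7, and |x - 19/6| = |22*6 - 19*7|/(7*6) = 1/42.
Cross-multiplying, 1*7 = 7 < 42 = 1*42, so 1/42 is smaller: the intermediate fraction 19/6 is closer to x than 3/1.

19/6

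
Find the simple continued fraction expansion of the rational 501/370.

Run the Euclidean algorithm on 501 and 370; the successive quotients are the partial quotients a_0, a_1, ... (each step inverts the fractional part left over by the previous one):
  501 = 1*370 + 131, so a_0 = 1.
  370 = 2*131 + 108, so a_1 = 2.
  131 = 1*108 + 23, so a_2 = 1.
  108 = 4*23 + 16, so a_3 = 4.
  23 = 1*16 + 7, so a_4 = 1.
  16 = 2*7 + 2, so a_5 = 2.
  7 = 3*2 + 1, so a_6 = 3.
  2 = 2*1 + 0, so a_7 = 2.
The remainder reaches 0 after 8 divisions, so the expansion has 8 partial quotients, read off in order.

[1; 2, 1, 4, 1, 2, 3, 2]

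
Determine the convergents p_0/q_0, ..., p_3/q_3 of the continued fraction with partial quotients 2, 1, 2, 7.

2/1, 3/1, 8/3, 59/22

Using the convergent recurrence p_i = a_i*p_{i-1} + p_{i-2}, q_i = a_i*q_{i-1} + q_{i-2} with p_{-2}=0, p_{-1}=1, q_{-2}=1, q_{-1}=0:
  i=0: a_0=2, p_0 = 2*1 + 0 = 2, q_0 = 2*0 + 1 = 1.
  i=1: a_1=1, p_1 = 1*2 + 1 = 3, q_1 = 1*1 + 0 = 1.
  i=2: a_2=2, p_2 = 2*3 + 2 = 8, q_2 = 2*1 + 1 = 3.
  i=3: a_3=7, p_3 = 7*8 + 3 = 59, q_3 = 7*3 + 1 = 22.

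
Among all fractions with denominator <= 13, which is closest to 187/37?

66/13

Expand x = 187/37 as a continued fraction with the Euclidean algorithm:
  187 = 5*37 + 2, so a_0 = 5.
  37 = 18*2 + 1, so a_1 = 18.
  2 = 2*1 + 0, so a_2 = 2.
so x = [5; 18, 2].
Convergents (p_i = a_i*p_{i-1} + p_{i-2}, q_i = a_i*q_{i-1} + q_{i-2} with p_{-2}=0, p_{-1}=1, q_{-2}=1, q_{-1}=0), until the denominator exceeds 13:
  i=0: a_0=5, p_0 = 5*1 + 0 = 5, q_0 = 5*0 + 1 = 1.
  i=1: a_1=18, p_1 = 18*5 + 1 = 91, q_1 = 18*1 + 0 = 18.
q_1 = 18 > 13, so the last convergent with denominator <= 13 is p_0/q_0 = 5/1.
The closest fraction with denominator <= 13 is either p_0/q_0 or the intermediate fraction (k*p_0 + p_{-1})/(k*q_0 + q_{-1}) with the largest k >= 1 whose denominator stays <= 13; these approach x as k grows, and every other convergent or intermediate fraction in range is farther away.
Largest k: floor((13 - q_{-1})/q_0) = floor((13 - 0)/1) = 13 (using the seeds p_{-1} = 1, q_{-1} = 0).
That gives (13*5 + 1)/(13*1 + 0) = 66/13.
Compare the errors: |x - 5/1| = |187*1 - 5*37|/(37*1) = 2/37, and |x - 66/13| = |187*13 - 66*37|/(37*13) = 11/481.
Cross-multiplying, 11*37 = 407 < 962 = 2*481, so 11/481 is smaller: the intermediate fraction 66/13 is closer to x than 5/1.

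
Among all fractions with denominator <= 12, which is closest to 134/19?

Expand x = 134/19 as a continued fraction with the Euclidean algorithm:
  134 = 7*19 + 1, so a_0 = 7.
  19 = 19*1 + 0, so a_1 = 19.
so x = [7; 19].
Convergents (p_i = a_i*p_{i-1} + p_{i-2}, q_i = a_i*q_{i-1} + q_{i-2} with p_{-2}=0, p_{-1}=1, q_{-2}=1, q_{-1}=0), until the denominator exceeds 12:
  i=0: a_0=7, p_0 = 7*1 + 0 = 7, q_0 = 7*0 + 1 = 1.
  i=1: a_1=19, p_1 = 19*7 + 1 = 134, q_1 = 19*1 + 0 = 19.
q_1 = 19 > 12, so the last convergent with denominator <= 12 is p_0/q_0 = 7/1.
The closest fraction with denominator <= 12 is either p_0/q_0 or the intermediate fraction (k*p_0 + p_{-1})/(k*q_0 + q_{-1}) with the largest k >= 1 whose denominator stays <= 12; these approach x as k grows, and every other convergent or intermediate fraction in range is farther away.
Largest k: floor((12 - q_{-1})/q_0) = floor((12 - 0)/1) = 12 (using the seeds p_{-1} = 1, q_{-1} = 0).
That gives (12*7 + 1)/(12*1 + 0) = 85/12.
Compare the errors: |x - 7/1| = |134*1 - 7*19|/(19*1) = 1/19, and |x - 85/12| = |134*12 - 85*19|/(19*12) = 7/228.
Cross-multiplying, 7*19 = 133 < 228 = 1*228, so 7/228 is smaller: the intermediate fraction 85/12 is closer to x than 7/1.

85/12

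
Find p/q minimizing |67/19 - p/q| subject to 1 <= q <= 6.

Expand x = 67/19 as a continued fraction with the Euclidean algorithm:
  67 = 3*19 + 10, so a_0 = 3.
  19 = 1*10 + 9, so a_1 = 1.
  10 = 1*9 + 1, so a_2 = 1.
  9 = 9*1 + 0, so a_3 = 9.
so x = [3; 1, 1, 9].
Convergents (p_i = a_i*p_{i-1} + p_{i-2}, q_i = a_i*q_{i-1} + q_{i-2} with p_{-2}=0, p_{-1}=1, q_{-2}=1, q_{-1}=0), until the denominator exceeds 6:
  i=0: a_0=3, p_0 = 3*1 + 0 = 3, q_0 = 3*0 + 1 = 1.
  i=1: a_1=1, p_1 = 1*3 + 1 = 4, q_1 = 1*1 + 0 = 1.
  i=2: a_2=1, p_2 = 1*4 + 3 = 7, q_2 = 1*1 + 1 = 2.
  i=3: a_3=9, p_3 = 9*7 + 4 = 67, q_3 = 9*2 + 1 = 19.
q_3 = 19 > 6, so the last convergent with denominator <= 6 is p_2/q_2 = 7/2.
The closest fraction with denominator <= 6 is either p_2/q_2 or the intermediate fraction (k*p_2 + p_1)/(k*q_2 + q_1) with the largest k >= 1 whose denominator stays <= 6; these approach x as k grows, and every other convergent or intermediate fraction in range is farther away.
Largest k: floor((6 - q_1)/q_2) = floor((6 - 1)/2) = 2.
That gives (2*7 + 4)/(2*2 + 1) = 18/5.
Compare the errors: |x - 7/2| = |67*2 - 7*19|/(19*2) = 1/38, and |x - 18/5| = |67*5 - 18*19|/(19*5) = 7/95.
Cross-multiplying, 1*95 = 95 < 266 = 7*38, so 1/38 is smaller: the convergent 7/2 is closer to x than 18/5.

7/2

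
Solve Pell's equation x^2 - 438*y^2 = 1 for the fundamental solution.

First expand sqrt(438) as a continued fraction. With x_i = (sqrt(438) + m_i)/d_i and (m_0, d_0) = (0, 1): a_0 = floor(sqrt(438)) = 20, since 20^2 = 400 <= 438 < 441 = 21^2.
Iterate m_{i+1} = d_i*a_i - m_i, d_{i+1} = (438 - m_{i+1}^2)/d_i, a_{i+1} = floor((a_0 + m_{i+1})/d_{i+1}):
  m_1 = 1*20 - 0 = 20, d_1 = (438 - 20^2)/1 = 38/1 = 38, a_1 = floor((20 + 20)/38) = 1.
  m_2 = 38*1 - 20 = 18, d_2 = (438 - 18^2)/38 = 114/38 = 3, a_2 = floor((20 + 18)/3) = 12.
  m_3 = 3*12 - 18 = 18, d_3 = (438 - 18^2)/3 = 114/3 = 38, a_3 = floor((20 + 18)/38) = 1.
  m_4 = 38*1 - 18 = 20, d_4 = (438 - 20^2)/38 = 38/38 = 1, a_4 = floor((20 + 20)/1) = 40.
  m_5 = 1*40 - 20 = 20, d_5 = (438 - 20^2)/1 = 38/1 = 38: (m_5, d_5) = (m_1, d_1) = (20, 38), so from here the quotients repeat a_1, ..., a_4; the period length is 4.
So sqrt(438) = [20; (1, 12, 1, 40)] with period length k = 4.
k is even, so the fundamental solution of x^2 - 438y^2 = 1 is (p_{k-1}, q_{k-1}) = (p_3, q_3); compute convergents through index 3.
Convergents (p_i = a_i*p_{i-1} + p_{i-2}, q_i = a_i*q_{i-1} + q_{i-2} with p_{-2}=0, p_{-1}=1, q_{-2}=1, q_{-1}=0):
  i=0: a_0=20, p_0 = 20*1 + 0 = 20, q_0 = 20*0 + 1 = 1.
  i=1: a_1=1, p_1 = 1*20 + 1 = 21, q_1 = 1*1 + 0 = 1.
  i=2: a_2=12, p_2 = 12*21 + 20 = 272, q_2 = 12*1 + 1 = 13.
  i=3: a_3=1, p_3 = 1*272 + 21 = 293, q_3 = 1*13 + 1 = 14.
Check: 293^2 - 438*14^2 = 85849 - 85848 = 1, so (x, y) = (293, 14) solves the equation, and by the theorem it is the least positive solution.

(x, y) = (293, 14)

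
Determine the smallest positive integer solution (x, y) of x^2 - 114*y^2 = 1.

First expand sqrt(114) as a continued fraction. With x_i = (sqrt(114) + m_i)/d_i and (m_0, d_0) = (0, 1): a_0 = floor(sqrt(114)) = 10, since 10^2 = 100 <= 114 < 121 = 11^2.
Iterate m_{i+1} = d_i*a_i - m_i, d_{i+1} = (114 - m_{i+1}^2)/d_i, a_{i+1} = floor((a_0 + m_{i+1})/d_{i+1}):
  m_1 = 1*10 - 0 = 10, d_1 = (114 - 10^2)/1 = 14/1 = 14, a_1 = floor((10 + 10)/14) = 1.
  m_2 = 14*1 - 10 = 4, d_2 = (114 - 4^2)/14 = 98/14 = 7, a_2 = floor((10 + 4)/7) = 2.
  m_3 = 7*2 - 4 = 10, d_3 = (114 - 10^2)/7 = 14/7 = 2, a_3 = floor((10 + 10)/2) = 10.
  m_4 = 2*10 - 10 = 10, d_4 = (114 - 10^2)/2 = 14/2 = 7, a_4 = floor((10 + 10)/7) = 2.
  m_5 = 7*2 - 10 = 4, d_5 = (114 - 4^2)/7 = 98/7 = 14, a_5 = floor((10 + 4)/14) = 1.
  m_6 = 14*1 - 4 = 10, d_6 = (114 - 10^2)/14 = 14/14 = 1, a_6 = floor((10 + 10)/1) = 20.
  m_7 = 1*20 - 10 = 10, d_7 = (114 - 10^2)/1 = 14/1 = 14: (m_7, d_7) = (m_1, d_1) = (10, 14), so from here the quotients repeat a_1, ..., a_6; the period length is 6.
So sqrt(114) = [10; (1, 2, 10, 2, 1, 20)] with period length k = 6.
k is even, so the fundamental solution of x^2 - 114y^2 = 1 is (p_{k-1}, q_{k-1}) = (p_5, q_5); compute convergents through index 5.
Convergents (p_i = a_i*p_{i-1} + p_{i-2}, q_i = a_i*q_{i-1} + q_{i-2} with p_{-2}=0, p_{-1}=1, q_{-2}=1, q_{-1}=0):
  i=0: a_0=10, p_0 = 10*1 + 0 = 10, q_0 = 10*0 + 1 = 1.
  i=1: a_1=1, p_1 = 1*10 + 1 = 11, q_1 = 1*1 + 0 = 1.
  i=2: a_2=2, p_2 = 2*11 + 10 = 32, q_2 = 2*1 + 1 = 3.
  i=3: a_3=10, p_3 = 10*32 + 11 = 331, q_3 = 10*3 + 1 = 31.
  i=4: a_4=2, p_4 = 2*331 + 32 = 694, q_4 = 2*31 + 3 = 65.
  i=5: a_5=1, p_5 = 1*694 + 331 = 1025, q_5 = 1*65 + 31 = 96.
Check: 1025^2 - 114*96^2 = 1050625 - 1050624 = 1, so (x, y) = (1025, 96) solves the equation, and by the theorem it is the least positive solution.

(x, y) = (1025, 96)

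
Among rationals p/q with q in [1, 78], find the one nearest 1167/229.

Expand x = 1167/229 as a continued fraction with the Euclidean algorithm:
  1167 = 5*229 + 22, so a_0 = 5.
  229 = 10*22 + 9, so a_1 = 10.
  22 = 2*9 + 4, so a_2 = 2.
  9 = 2*4 + 1, so a_3 = 2.
  4 = 4*1 + 0, so a_4 = 4.
so x = [5; 10, 2, 2, 4].
Convergents (p_i = a_i*p_{i-1} + p_{i-2}, q_i = a_i*q_{i-1} + q_{i-2} with p_{-2}=0, p_{-1}=1, q_{-2}=1, q_{-1}=0), until the denominator exceeds 78:
  i=0: a_0=5, p_0 = 5*1 + 0 = 5, q_0 = 5*0 + 1 = 1.
  i=1: a_1=10, p_1 = 10*5 + 1 = 51, q_1 = 10*1 + 0 = 10.
  i=2: a_2=2, p_2 = 2*51 + 5 = 107, q_2 = 2*10 + 1 = 21.
  i=3: a_3=2, p_3 = 2*107 + 51 = 265, q_3 = 2*21 + 10 = 52.
  i=4: a_4=4, p_4 = 4*265 + 107 = 1167, q_4 = 4*52 + 21 = 229.
q_4 = 229 > 78, so the last convergent with denominator <= 78 is p_3/q_3 = 265/52.
The closest fraction with denominator <= 78 is either p_3/q_3 or the intermediate fraction (k*p_3 + p_2)/(k*q_3 + q_2) with the largest k >= 1 whose denominator stays <= 78; these approach x as k grows, and every other convergent or intermediate fraction in range is farther away.
Largest k: floor((78 - q_2)/q_3) = floor((78 - 21)/52) = 1.
That gives (1*265 + 107)/(1*52 + 21) = 372/73.
Compare the errors: |x - 265/52| = |1167*52 - 265*229|/(229*52) = 1/11908, and |x - 372/73| = |1167*73 - 372*229|/(229*73) = 3/16717.
Cross-multiplying, 1*16717 = 16717 < 35724 = 3*11908, so 1/11908 is smaller: the convergent 265/52 is closer to x than 372/73.

265/52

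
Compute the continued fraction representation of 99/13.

[7; 1, 1, 1, 1, 2]

Run the Euclidean algorithm on 99 and 13; the successive quotients are the partial quotients a_0, a_1, ... (each step inverts the fractional part left over by the previous one):
  99 = 7*13 + 8, so a_0 = 7.
  13 = 1*8 + 5, so a_1 = 1.
  8 = 1*5 + 3, so a_2 = 1.
  5 = 1*3 + 2, so a_3 = 1.
  3 = 1*2 + 1, so a_4 = 1.
  2 = 2*1 + 0, so a_5 = 2.
The remainder reaches 0 after 6 divisions, so the expansion has 6 partial quotients, read off in order.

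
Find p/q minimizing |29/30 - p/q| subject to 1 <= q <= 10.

1/1

Expand x = 29/30 as a continued fraction with the Euclidean algorithm:
  29 = 0*30 + 29, so a_0 = 0.
  30 = 1*29 + 1, so a_1 = 1.
  29 = 29*1 + 0, so a_2 = 29.
so x = [0; 1, 29].
Convergents (p_i = a_i*p_{i-1} + p_{i-2}, q_i = a_i*q_{i-1} + q_{i-2} with p_{-2}=0, p_{-1}=1, q_{-2}=1, q_{-1}=0), until the denominator exceeds 10:
  i=0: a_0=0, p_0 = 0*1 + 0 = 0, q_0 = 0*0 + 1 = 1.
  i=1: a_1=1, p_1 = 1*0 + 1 = 1, q_1 = 1*1 + 0 = 1.
  i=2: a_2=29, p_2 = 29*1 + 0 = 29, q_2 = 29*1 + 1 = 30.
q_2 = 30 > 10, so the last convergent with denominator <= 10 is p_1/q_1 = 1/1.
The closest fraction with denominator <= 10 is either p_1/q_1 or the intermediate fraction (k*p_1 + p_0)/(k*q_1 + q_0) with the largest k >= 1 whose denominator stays <= 10; these approach x as k grows, and every other convergent or intermediate fraction in range is farther away.
Largest k: floor((10 - q_0)/q_1) = floor((10 - 1)/1) = 9.
That gives (9*1 + 0)/(9*1 + 1) = 9/10.
Compare the errors: |x - 1/1| = |29*1 - 1*30|/(30*1) = 1/30, and |x - 9/10| = |29*10 - 9*30|/(30*10) = 20/300.
Cross-multiplying, 1*300 = 300 < 600 = 20*30, so 1/30 is smaller: the convergent 1/1 is closer to x than 9/10.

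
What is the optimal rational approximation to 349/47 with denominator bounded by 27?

193/26

Expand x = 349/47 as a continued fraction with the Euclidean algorithm:
  349 = 7*47 + 20, so a_0 = 7.
  47 = 2*20 + 7, so a_1 = 2.
  20 = 2*7 + 6, so a_2 = 2.
  7 = 1*6 + 1, so a_3 = 1.
  6 = 6*1 + 0, so a_4 = 6.
so x = [7; 2, 2, 1, 6].
Convergents (p_i = a_i*p_{i-1} + p_{i-2}, q_i = a_i*q_{i-1} + q_{i-2} with p_{-2}=0, p_{-1}=1, q_{-2}=1, q_{-1}=0), until the denominator exceeds 27:
  i=0: a_0=7, p_0 = 7*1 + 0 = 7, q_0 = 7*0 + 1 = 1.
  i=1: a_1=2, p_1 = 2*7 + 1 = 15, q_1 = 2*1 + 0 = 2.
  i=2: a_2=2, p_2 = 2*15 + 7 = 37, q_2 = 2*2 + 1 = 5.
  i=3: a_3=1, p_3 = 1*37 + 15 = 52, q_3 = 1*5 + 2 = 7.
  i=4: a_4=6, p_4 = 6*52 + 37 = 349, q_4 = 6*7 + 5 = 47.
q_4 = 47 > 27, so the last convergent with denominator <= 27 is p_3/q_3 = 52/7.
The closest fraction with denominator <= 27 is either p_3/q_3 or the intermediate fraction (k*p_3 + p_2)/(k*q_3 + q_2) with the largest k >= 1 whose denominator stays <= 27; these approach x as k grows, and every other convergent or intermediate fraction in range is farther away.
Largest k: floor((27 - q_2)/q_3) = floor((27 - 5)/7) = 3.
That gives (3*52 + 37)/(3*7 + 5) = 193/26.
Compare the errors: |x - 52/7| = |349*7 - 52*47|/(47*7) = 1/329, and |x - 193/26| = |349*26 - 193*47|/(47*26) = 3/1222.
Cross-multiplying, 3*329 = 987 < 1222 = 1*1222, so 3/1222 is smaller: the intermediate fraction 193/26 is closer to x than 52/7.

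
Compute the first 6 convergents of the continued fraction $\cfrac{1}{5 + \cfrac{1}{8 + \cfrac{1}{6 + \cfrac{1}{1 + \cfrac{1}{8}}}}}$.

0/1, 1/5, 8/41, 49/251, 57/292, 505/2587

Using the convergent recurrence p_i = a_i*p_{i-1} + p_{i-2}, q_i = a_i*q_{i-1} + q_{i-2} with p_{-2}=0, p_{-1}=1, q_{-2}=1, q_{-1}=0:
  i=0: a_0=0, p_0 = 0*1 + 0 = 0, q_0 = 0*0 + 1 = 1.
  i=1: a_1=5, p_1 = 5*0 + 1 = 1, q_1 = 5*1 + 0 = 5.
  i=2: a_2=8, p_2 = 8*1 + 0 = 8, q_2 = 8*5 + 1 = 41.
  i=3: a_3=6, p_3 = 6*8 + 1 = 49, q_3 = 6*41 + 5 = 251.
  i=4: a_4=1, p_4 = 1*49 + 8 = 57, q_4 = 1*251 + 41 = 292.
  i=5: a_5=8, p_5 = 8*57 + 49 = 505, q_5 = 8*292 + 251 = 2587.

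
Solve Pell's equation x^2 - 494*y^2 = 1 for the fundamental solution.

(x, y) = (73035, 3286)

First expand sqrt(494) as a continued fraction. With x_i = (sqrt(494) + m_i)/d_i and (m_0, d_0) = (0, 1): a_0 = floor(sqrt(494)) = 22, since 22^2 = 484 <= 494 < 529 = 23^2.
Iterate m_{i+1} = d_i*a_i - m_i, d_{i+1} = (494 - m_{i+1}^2)/d_i, a_{i+1} = floor((a_0 + m_{i+1})/d_{i+1}):
  m_1 = 1*22 - 0 = 22, d_1 = (494 - 22^2)/1 = 10/1 = 10, a_1 = floor((22 + 22)/10) = 4.
  m_2 = 10*4 - 22 = 18, d_2 = (494 - 18^2)/10 = 170/10 = 17, a_2 = floor((22 + 18)/17) = 2.
  m_3 = 17*2 - 18 = 16, d_3 = (494 - 16^2)/17 = 238/17 = 14, a_3 = floor((22 + 16)/14) = 2.
  m_4 = 14*2 - 16 = 12, d_4 = (494 - 12^2)/14 = 350/14 = 25, a_4 = floor((22 + 12)/25) = 1.
  m_5 = 25*1 - 12 = 13, d_5 = (494 - 13^2)/25 = 325/25 = 13, a_5 = floor((22 + 13)/13) = 2.
  m_6 = 13*2 - 13 = 13, d_6 = (494 - 13^2)/13 = 325/13 = 25, a_6 = floor((22 + 13)/25) = 1.
  m_7 = 25*1 - 13 = 12, d_7 = (494 - 12^2)/25 = 350/25 = 14, a_7 = floor((22 + 12)/14) = 2.
  m_8 = 14*2 - 12 = 16, d_8 = (494 - 16^2)/14 = 238/14 = 17, a_8 = floor((22 + 16)/17) = 2.
  m_9 = 17*2 - 16 = 18, d_9 = (494 - 18^2)/17 = 170/17 = 10, a_9 = floor((22 + 18)/10) = 4.
  m_10 = 10*4 - 18 = 22, d_10 = (494 - 22^2)/10 = 10/10 = 1, a_10 = floor((22 + 22)/1) = 44.
  m_11 = 1*44 - 22 = 22, d_11 = (494 - 22^2)/1 = 10/1 = 10: (m_11, d_11) = (m_1, d_1) = (22, 10), so from here the quotients repeat a_1, ..., a_10; the period length is 10.
So sqrt(494) = [22; (4, 2, 2, 1, 2, 1, 2, 2, 4, 44)] with period length k = 10.
k is even, so the fundamental solution of x^2 - 494y^2 = 1 is (p_{k-1}, q_{k-1}) = (p_9, q_9); compute convergents through index 9.
Convergents (p_i = a_i*p_{i-1} + p_{i-2}, q_i = a_i*q_{i-1} + q_{i-2} with p_{-2}=0, p_{-1}=1, q_{-2}=1, q_{-1}=0):
  i=0: a_0=22, p_0 = 22*1 + 0 = 22, q_0 = 22*0 + 1 = 1.
  i=1: a_1=4, p_1 = 4*22 + 1 = 89, q_1 = 4*1 + 0 = 4.
  i=2: a_2=2, p_2 = 2*89 + 22 = 200, q_2 = 2*4 + 1 = 9.
  i=3: a_3=2, p_3 = 2*200 + 89 = 489, q_3 = 2*9 + 4 = 22.
  i=4: a_4=1, p_4 = 1*489 + 200 = 689, q_4 = 1*22 + 9 = 31.
  i=5: a_5=2, p_5 = 2*689 + 489 = 1867, q_5 = 2*31 + 22 = 84.
  i=6: a_6=1, p_6 = 1*1867 + 689 = 2556, q_6 = 1*84 + 31 = 115.
  i=7: a_7=2, p_7 = 2*2556 + 1867 = 6979, q_7 = 2*115 + 84 = 314.
  i=8: a_8=2, p_8 = 2*6979 + 2556 = 16514, q_8 = 2*314 + 115 = 743.
  i=9: a_9=4, p_9 = 4*16514 + 6979 = 73035, q_9 = 4*743 + 314 = 3286.
Check: 73035^2 - 494*3286^2 = 5334111225 - 5334111224 = 1, so (x, y) = (73035, 3286) solves the equation, and by the theorem it is the least positive solution.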